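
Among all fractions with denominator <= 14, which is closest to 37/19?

Expand x = 37/19 as a continued fraction with the Euclidean algorithm:
  37 = 1*19 + 18, so a_0 = 1.
  19 = 1*18 + 1, so a_1 = 1.
  18 = 18*1 + 0, so a_2 = 18.
so x = [1; 1, 18].
Convergents (p_i = a_i*p_{i-1} + p_{i-2}, q_i = a_i*q_{i-1} + q_{i-2} with p_{-2}=0, p_{-1}=1, q_{-2}=1, q_{-1}=0), until the denominator exceeds 14:
  i=0: a_0=1, p_0 = 1*1 + 0 = 1, q_0 = 1*0 + 1 = 1.
  i=1: a_1=1, p_1 = 1*1 + 1 = 2, q_1 = 1*1 + 0 = 1.
  i=2: a_2=18, p_2 = 18*2 + 1 = 37, q_2 = 18*1 + 1 = 19.
q_2 = 19 > 14, so the last convergent with denominator <= 14 is p_1/q_1 = 2/1.
The closest fraction with denominator <= 14 is either p_1/q_1 or the intermediate fraction (k*p_1 + p_0)/(k*q_1 + q_0) with the largest k >= 1 whose denominator stays <= 14; these approach x as k grows, and every other convergent or intermediate fraction in range is farther away.
Largest k: floor((14 - q_0)/q_1) = floor((14 - 1)/1) = 13.
That gives (13*2 + 1)/(13*1 + 1) = 27/14.
Compare the errors: |x - 2/1| = |37*1 - 2*19|/(19*1) = 1/19, and |x - 27/14| = |37*14 - 27*19|/(19*14) = 5/266.
Cross-multiplying, 5*19 = 95 < 266 = 1*266, so 5/266 is smaller: the intermediate fraction 27/14 is closer to x than 2/1.

27/14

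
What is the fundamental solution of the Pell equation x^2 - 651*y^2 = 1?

First expand sqrt(651) as a continued fraction. With x_i = (sqrt(651) + m_i)/d_i and (m_0, d_0) = (0, 1): a_0 = floor(sqrt(651)) = 25, since 25^2 = 625 <= 651 < 676 = 26^2.
Iterate m_{i+1} = d_i*a_i - m_i, d_{i+1} = (651 - m_{i+1}^2)/d_i, a_{i+1} = floor((a_0 + m_{i+1})/d_{i+1}):
  m_1 = 1*25 - 0 = 25, d_1 = (651 - 25^2)/1 = 26/1 = 26, a_1 = floor((25 + 25)/26) = 1.
  m_2 = 26*1 - 25 = 1, d_2 = (651 - 1^2)/26 = 650/26 = 25, a_2 = floor((25 + 1)/25) = 1.
  m_3 = 25*1 - 1 = 24, d_3 = (651 - 24^2)/25 = 75/25 = 3, a_3 = floor((25 + 24)/3) = 16.
  m_4 = 3*16 - 24 = 24, d_4 = (651 - 24^2)/3 = 75/3 = 25, a_4 = floor((25 + 24)/25) = 1.
  m_5 = 25*1 - 24 = 1, d_5 = (651 - 1^2)/25 = 650/25 = 26, a_5 = floor((25 + 1)/26) = 1.
  m_6 = 26*1 - 1 = 25, d_6 = (651 - 25^2)/26 = 26/26 = 1, a_6 = floor((25 + 25)/1) = 50.
  m_7 = 1*50 - 25 = 25, d_7 = (651 - 25^2)/1 = 26/1 = 26: (m_7, d_7) = (m_1, d_1) = (25, 26), so from here the quotients repeat a_1, ..., a_6; the period length is 6.
So sqrt(651) = [25; (1, 1, 16, 1, 1, 50)] with period length k = 6.
k is even, so the fundamental solution of x^2 - 651y^2 = 1 is (p_{k-1}, q_{k-1}) = (p_5, q_5); compute convergents through index 5.
Convergents (p_i = a_i*p_{i-1} + p_{i-2}, q_i = a_i*q_{i-1} + q_{i-2} with p_{-2}=0, p_{-1}=1, q_{-2}=1, q_{-1}=0):
  i=0: a_0=25, p_0 = 25*1 + 0 = 25, q_0 = 25*0 + 1 = 1.
  i=1: a_1=1, p_1 = 1*25 + 1 = 26, q_1 = 1*1 + 0 = 1.
  i=2: a_2=1, p_2 = 1*26 + 25 = 51, q_2 = 1*1 + 1 = 2.
  i=3: a_3=16, p_3 = 16*51 + 26 = 842, q_3 = 16*2 + 1 = 33.
  i=4: a_4=1, p_4 = 1*842 + 51 = 893, q_4 = 1*33 + 2 = 35.
  i=5: a_5=1, p_5 = 1*893 + 842 = 1735, q_5 = 1*35 + 33 = 68.
Check: 1735^2 - 651*68^2 = 3010225 - 3010224 = 1, so (x, y) = (1735, 68) solves the equation, and by the theorem it is the least positive solution.

(x, y) = (1735, 68)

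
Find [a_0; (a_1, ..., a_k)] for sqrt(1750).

[41; (1, 4, 1, 82)]

Write x_i = (sqrt(1750) + m_i)/d_i with (m_0, d_0) = (0, 1). a_0 = floor(sqrt(1750)) = 41, since 41^2 = 1681 <= 1750 < 1764 = 42^2.
Iterate m_{i+1} = d_i*a_i - m_i, d_{i+1} = (1750 - m_{i+1}^2)/d_i, a_{i+1} = floor((a_0 + m_{i+1})/d_{i+1}):
  m_1 = 1*41 - 0 = 41, d_1 = (1750 - 41^2)/1 = 69/1 = 69, a_1 = floor((41 + 41)/69) = 1.
  m_2 = 69*1 - 41 = 28, d_2 = (1750 - 28^2)/69 = 966/69 = 14, a_2 = floor((41 + 28)/14) = 4.
  m_3 = 14*4 - 28 = 28, d_3 = (1750 - 28^2)/14 = 966/14 = 69, a_3 = floor((41 + 28)/69) = 1.
  m_4 = 69*1 - 28 = 41, d_4 = (1750 - 41^2)/69 = 69/69 = 1, a_4 = floor((41 + 41)/1) = 82.
  m_5 = 1*82 - 41 = 41, d_5 = (1750 - 41^2)/1 = 69/1 = 69: (m_5, d_5) = (m_1, d_1) = (41, 69), so from here the quotients repeat a_1, ..., a_4; the period length is 4.
Hence the expansion of sqrt(1750) is a_0 = 41 followed by the repeating block 1, 4, 1, 82 (period 4).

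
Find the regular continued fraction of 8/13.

[0; 1, 1, 1, 1, 2]

Run the Euclidean algorithm on 8 and 13; the successive quotients are the partial quotients a_0, a_1, ... (each step inverts the fractional part left over by the previous one):
  8 = 0*13 + 8, so a_0 = 0.
  13 = 1*8 + 5, so a_1 = 1.
  8 = 1*5 + 3, so a_2 = 1.
  5 = 1*3 + 2, so a_3 = 1.
  3 = 1*2 + 1, so a_4 = 1.
  2 = 2*1 + 0, so a_5 = 2.
The remainder reaches 0 after 6 divisions, so the expansion has 6 partial quotients, read off in order.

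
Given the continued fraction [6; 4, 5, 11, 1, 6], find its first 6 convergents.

Using the convergent recurrence p_i = a_i*p_{i-1} + p_{i-2}, q_i = a_i*q_{i-1} + q_{i-2} with p_{-2}=0, p_{-1}=1, q_{-2}=1, q_{-1}=0:
  i=0: a_0=6, p_0 = 6*1 + 0 = 6, q_0 = 6*0 + 1 = 1.
  i=1: a_1=4, p_1 = 4*6 + 1 = 25, q_1 = 4*1 + 0 = 4.
  i=2: a_2=5, p_2 = 5*25 + 6 = 131, q_2 = 5*4 + 1 = 21.
  i=3: a_3=11, p_3 = 11*131 + 25 = 1466, q_3 = 11*21 + 4 = 235.
  i=4: a_4=1, p_4 = 1*1466 + 131 = 1597, q_4 = 1*235 + 21 = 256.
  i=5: a_5=6, p_5 = 6*1597 + 1466 = 11048, q_5 = 6*256 + 235 = 1771.

6/1, 25/4, 131/21, 1466/235, 1597/256, 11048/1771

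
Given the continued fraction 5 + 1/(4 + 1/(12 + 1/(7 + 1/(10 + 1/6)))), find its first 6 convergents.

5/1, 21/4, 257/49, 1820/347, 18457/3519, 112562/21461

Using the convergent recurrence p_i = a_i*p_{i-1} + p_{i-2}, q_i = a_i*q_{i-1} + q_{i-2} with p_{-2}=0, p_{-1}=1, q_{-2}=1, q_{-1}=0:
  i=0: a_0=5, p_0 = 5*1 + 0 = 5, q_0 = 5*0 + 1 = 1.
  i=1: a_1=4, p_1 = 4*5 + 1 = 21, q_1 = 4*1 + 0 = 4.
  i=2: a_2=12, p_2 = 12*21 + 5 = 257, q_2 = 12*4 + 1 = 49.
  i=3: a_3=7, p_3 = 7*257 + 21 = 1820, q_3 = 7*49 + 4 = 347.
  i=4: a_4=10, p_4 = 10*1820 + 257 = 18457, q_4 = 10*347 + 49 = 3519.
  i=5: a_5=6, p_5 = 6*18457 + 1820 = 112562, q_5 = 6*3519 + 347 = 21461.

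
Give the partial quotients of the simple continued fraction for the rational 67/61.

Run the Euclidean algorithm on 67 and 61; the successive quotients are the partial quotients a_0, a_1, ... (each step inverts the fractional part left over by the previous one):
  67 = 1*61 + 6, so a_0 = 1.
  61 = 10*6 + 1, so a_1 = 10.
  6 = 6*1 + 0, so a_2 = 6.
The remainder reaches 0 after 3 divisions, so the expansion has 3 partial quotients, read off in order.

[1; 10, 6]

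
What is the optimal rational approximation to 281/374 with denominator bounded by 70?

Expand x = 281/374 as a continued fraction with the Euclidean algorithm:
  281 = 0*374 + 281, so a_0 = 0.
  374 = 1*281 + 93, so a_1 = 1.
  281 = 3*93 + 2, so a_2 = 3.
  93 = 46*2 + 1, so a_3 = 46.
  2 = 2*1 + 0, so a_4 = 2.
so x = [0; 1, 3, 46, 2].
Convergents (p_i = a_i*p_{i-1} + p_{i-2}, q_i = a_i*q_{i-1} + q_{i-2} with p_{-2}=0, p_{-1}=1, q_{-2}=1, q_{-1}=0), until the denominator exceeds 70:
  i=0: a_0=0, p_0 = 0*1 + 0 = 0, q_0 = 0*0 + 1 = 1.
  i=1: a_1=1, p_1 = 1*0 + 1 = 1, q_1 = 1*1 + 0 = 1.
  i=2: a_2=3, p_2 = 3*1 + 0 = 3, q_2 = 3*1 + 1 = 4.
  i=3: a_3=46, p_3 = 46*3 + 1 = 139, q_3 = 46*4 + 1 = 185.
q_3 = 185 > 70, so the last convergent with denominator <= 70 is p_2/q_2 = 3/4.
The closest fraction with denominator <= 70 is either p_2/q_2 or the intermediate fraction (k*p_2 + p_1)/(k*q_2 + q_1) with the largest k >= 1 whose denominator stays <= 70; these approach x as k grows, and every other convergent or intermediate fraction in range is farther away.
Largest k: floor((70 - q_1)/q_2) = floor((70 - 1)/4) = 17.
That gives (17*3 + 1)/(17*4 + 1) = 52/69.
Compare the errors: |x - 3/4| = |281*4 - 3*374|/(374*4) = 2/1496, and |x - 52/69| = |281*69 - 52*374|/(374*69) = 59/25806.
Cross-multiplying, 2*25806 = 51612 < 88264 = 59*1496, so 2/1496 is smaller: the convergent 3/4 is closer to x than 52/69.

3/4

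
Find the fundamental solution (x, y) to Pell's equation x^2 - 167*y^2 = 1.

(x, y) = (168, 13)

First expand sqrt(167) as a continued fraction. With x_i = (sqrt(167) + m_i)/d_i and (m_0, d_0) = (0, 1): a_0 = floor(sqrt(167)) = 12, since 12^2 = 144 <= 167 < 169 = 13^2.
Iterate m_{i+1} = d_i*a_i - m_i, d_{i+1} = (167 - m_{i+1}^2)/d_i, a_{i+1} = floor((a_0 + m_{i+1})/d_{i+1}):
  m_1 = 1*12 - 0 = 12, d_1 = (167 - 12^2)/1 = 23/1 = 23, a_1 = floor((12 + 12)/23) = 1.
  m_2 = 23*1 - 12 = 11, d_2 = (167 - 11^2)/23 = 46/23 = 2, a_2 = floor((12 + 11)/2) = 11.
  m_3 = 2*11 - 11 = 11, d_3 = (167 - 11^2)/2 = 46/2 = 23, a_3 = floor((12 + 11)/23) = 1.
  m_4 = 23*1 - 11 = 12, d_4 = (167 - 12^2)/23 = 23/23 = 1, a_4 = floor((12 + 12)/1) = 24.
  m_5 = 1*24 - 12 = 12, d_5 = (167 - 12^2)/1 = 23/1 = 23: (m_5, d_5) = (m_1, d_1) = (12, 23), so from here the quotients repeat a_1, ..., a_4; the period length is 4.
So sqrt(167) = [12; (1, 11, 1, 24)] with period length k = 4.
k is even, so the fundamental solution of x^2 - 167y^2 = 1 is (p_{k-1}, q_{k-1}) = (p_3, q_3); compute convergents through index 3.
Convergents (p_i = a_i*p_{i-1} + p_{i-2}, q_i = a_i*q_{i-1} + q_{i-2} with p_{-2}=0, p_{-1}=1, q_{-2}=1, q_{-1}=0):
  i=0: a_0=12, p_0 = 12*1 + 0 = 12, q_0 = 12*0 + 1 = 1.
  i=1: a_1=1, p_1 = 1*12 + 1 = 13, q_1 = 1*1 + 0 = 1.
  i=2: a_2=11, p_2 = 11*13 + 12 = 155, q_2 = 11*1 + 1 = 12.
  i=3: a_3=1, p_3 = 1*155 + 13 = 168, q_3 = 1*12 + 1 = 13.
Check: 168^2 - 167*13^2 = 28224 - 28223 = 1, so (x, y) = (168, 13) solves the equation, and by the theorem it is the least positive solution.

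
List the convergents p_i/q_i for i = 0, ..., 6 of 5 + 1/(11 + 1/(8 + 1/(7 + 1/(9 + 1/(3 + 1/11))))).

Using the convergent recurrence p_i = a_i*p_{i-1} + p_{i-2}, q_i = a_i*q_{i-1} + q_{i-2} with p_{-2}=0, p_{-1}=1, q_{-2}=1, q_{-1}=0:
  i=0: a_0=5, p_0 = 5*1 + 0 = 5, q_0 = 5*0 + 1 = 1.
  i=1: a_1=11, p_1 = 11*5 + 1 = 56, q_1 = 11*1 + 0 = 11.
  i=2: a_2=8, p_2 = 8*56 + 5 = 453, q_2 = 8*11 + 1 = 89.
  i=3: a_3=7, p_3 = 7*453 + 56 = 3227, q_3 = 7*89 + 11 = 634.
  i=4: a_4=9, p_4 = 9*3227 + 453 = 29496, q_4 = 9*634 + 89 = 5795.
  i=5: a_5=3, p_5 = 3*29496 + 3227 = 91715, q_5 = 3*5795 + 634 = 18019.
  i=6: a_6=11, p_6 = 11*91715 + 29496 = 1038361, q_6 = 11*18019 + 5795 = 204004.

5/1, 56/11, 453/89, 3227/634, 29496/5795, 91715/18019, 1038361/204004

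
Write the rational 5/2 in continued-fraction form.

[2; 2]

Run the Euclidean algorithm on 5 and 2; the successive quotients are the partial quotients a_0, a_1, ... (each step inverts the fractional part left over by the previous one):
  5 = 2*2 + 1, so a_0 = 2.
  2 = 2*1 + 0, so a_1 = 2.
The remainder reaches 0 after 2 divisions, so the expansion has 2 partial quotients, read off in order.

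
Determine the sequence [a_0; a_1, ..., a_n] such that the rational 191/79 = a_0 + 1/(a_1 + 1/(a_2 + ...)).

[2; 2, 2, 1, 1, 6]

Run the Euclidean algorithm on 191 and 79; the successive quotients are the partial quotients a_0, a_1, ... (each step inverts the fractional part left over by the previous one):
  191 = 2*79 + 33, so a_0 = 2.
  79 = 2*33 + 13, so a_1 = 2.
  33 = 2*13 + 7, so a_2 = 2.
  13 = 1*7 + 6, so a_3 = 1.
  7 = 1*6 + 1, so a_4 = 1.
  6 = 6*1 + 0, so a_5 = 6.
The remainder reaches 0 after 6 divisions, so the expansion has 6 partial quotients, read off in order.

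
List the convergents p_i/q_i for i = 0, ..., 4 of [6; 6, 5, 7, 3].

6/1, 37/6, 191/31, 1374/223, 4313/700

Using the convergent recurrence p_i = a_i*p_{i-1} + p_{i-2}, q_i = a_i*q_{i-1} + q_{i-2} with p_{-2}=0, p_{-1}=1, q_{-2}=1, q_{-1}=0:
  i=0: a_0=6, p_0 = 6*1 + 0 = 6, q_0 = 6*0 + 1 = 1.
  i=1: a_1=6, p_1 = 6*6 + 1 = 37, q_1 = 6*1 + 0 = 6.
  i=2: a_2=5, p_2 = 5*37 + 6 = 191, q_2 = 5*6 + 1 = 31.
  i=3: a_3=7, p_3 = 7*191 + 37 = 1374, q_3 = 7*31 + 6 = 223.
  i=4: a_4=3, p_4 = 3*1374 + 191 = 4313, q_4 = 3*223 + 31 = 700.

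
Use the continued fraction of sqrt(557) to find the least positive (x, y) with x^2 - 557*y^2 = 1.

(x, y) = (27849, 1180)

First expand sqrt(557) as a continued fraction. With x_i = (sqrt(557) + m_i)/d_i and (m_0, d_0) = (0, 1): a_0 = floor(sqrt(557)) = 23, since 23^2 = 529 <= 557 < 576 = 24^2.
Iterate m_{i+1} = d_i*a_i - m_i, d_{i+1} = (557 - m_{i+1}^2)/d_i, a_{i+1} = floor((a_0 + m_{i+1})/d_{i+1}):
  m_1 = 1*23 - 0 = 23, d_1 = (557 - 23^2)/1 = 28/1 = 28, a_1 = floor((23 + 23)/28) = 1.
  m_2 = 28*1 - 23 = 5, d_2 = (557 - 5^2)/28 = 532/28 = 19, a_2 = floor((23 + 5)/19) = 1.
  m_3 = 19*1 - 5 = 14, d_3 = (557 - 14^2)/19 = 361/19 = 19, a_3 = floor((23 + 14)/19) = 1.
  m_4 = 19*1 - 14 = 5, d_4 = (557 - 5^2)/19 = 532/19 = 28, a_4 = floor((23 + 5)/28) = 1.
  m_5 = 28*1 - 5 = 23, d_5 = (557 - 23^2)/28 = 28/28 = 1, a_5 = floor((23 + 23)/1) = 46.
  m_6 = 1*46 - 23 = 23, d_6 = (557 - 23^2)/1 = 28/1 = 28: (m_6, d_6) = (m_1, d_1) = (23, 28), so from here the quotients repeat a_1, ..., a_5; the period length is 5.
So sqrt(557) = [23; (1, 1, 1, 1, 46)] with period length k = 5.
k is odd, so (p_{k-1}, q_{k-1}) only solves x^2 - 557y^2 = -1 and the fundamental solution of x^2 - 557y^2 = 1 is (p_{2k-1}, q_{2k-1}) = (p_9, q_9); compute convergents through index 9, running through the period twice.
Convergents (p_i = a_i*p_{i-1} + p_{i-2}, q_i = a_i*q_{i-1} + q_{i-2} with p_{-2}=0, p_{-1}=1, q_{-2}=1, q_{-1}=0):
  i=0: a_0=23, p_0 = 23*1 + 0 = 23, q_0 = 23*0 + 1 = 1.
  i=1: a_1=1, p_1 = 1*23 + 1 = 24, q_1 = 1*1 + 0 = 1.
  i=2: a_2=1, p_2 = 1*24 + 23 = 47, q_2 = 1*1 + 1 = 2.
  i=3: a_3=1, p_3 = 1*47 + 24 = 71, q_3 = 1*2 + 1 = 3.
  i=4: a_4=1, p_4 = 1*71 + 47 = 118, q_4 = 1*3 + 2 = 5.
  i=5: a_5=46, p_5 = 46*118 + 71 = 5499, q_5 = 46*5 + 3 = 233.
  i=6: a_6=1, p_6 = 1*5499 + 118 = 5617, q_6 = 1*233 + 5 = 238.
  i=7: a_7=1, p_7 = 1*5617 + 5499 = 11116, q_7 = 1*238 + 233 = 471.
  i=8: a_8=1, p_8 = 1*11116 + 5617 = 16733, q_8 = 1*471 + 238 = 709.
  i=9: a_9=1, p_9 = 1*16733 + 11116 = 27849, q_9 = 1*709 + 471 = 1180.
Indeed p_4^2 - 557*q_4^2 = 13924 - 13925 = -1, not +1.
Check: 27849^2 - 557*1180^2 = 775566801 - 775566800 = 1, so (x, y) = (27849, 1180) solves the equation, and by the theorem it is the least positive solution.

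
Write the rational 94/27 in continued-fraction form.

[3; 2, 13]

Run the Euclidean algorithm on 94 and 27; the successive quotients are the partial quotients a_0, a_1, ... (each step inverts the fractional part left over by the previous one):
  94 = 3*27 + 13, so a_0 = 3.
  27 = 2*13 + 1, so a_1 = 2.
  13 = 13*1 + 0, so a_2 = 13.
The remainder reaches 0 after 3 divisions, so the expansion has 3 partial quotients, read off in order.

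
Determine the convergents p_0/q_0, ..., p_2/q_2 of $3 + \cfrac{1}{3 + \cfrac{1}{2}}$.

3/1, 10/3, 23/7

Using the convergent recurrence p_i = a_i*p_{i-1} + p_{i-2}, q_i = a_i*q_{i-1} + q_{i-2} with p_{-2}=0, p_{-1}=1, q_{-2}=1, q_{-1}=0:
  i=0: a_0=3, p_0 = 3*1 + 0 = 3, q_0 = 3*0 + 1 = 1.
  i=1: a_1=3, p_1 = 3*3 + 1 = 10, q_1 = 3*1 + 0 = 3.
  i=2: a_2=2, p_2 = 2*10 + 3 = 23, q_2 = 2*3 + 1 = 7.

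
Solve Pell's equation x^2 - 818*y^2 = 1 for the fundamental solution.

First expand sqrt(818) as a continued fraction. With x_i = (sqrt(818) + m_i)/d_i and (m_0, d_0) = (0, 1): a_0 = floor(sqrt(818)) = 28, since 28^2 = 784 <= 818 < 841 = 29^2.
Iterate m_{i+1} = d_i*a_i - m_i, d_{i+1} = (818 - m_{i+1}^2)/d_i, a_{i+1} = floor((a_0 + m_{i+1})/d_{i+1}):
  m_1 = 1*28 - 0 = 28, d_1 = (818 - 28^2)/1 = 34/1 = 34, a_1 = floor((28 + 28)/34) = 1.
  m_2 = 34*1 - 28 = 6, d_2 = (818 - 6^2)/34 = 782/34 = 23, a_2 = floor((28 + 6)/23) = 1.
  m_3 = 23*1 - 6 = 17, d_3 = (818 - 17^2)/23 = 529/23 = 23, a_3 = floor((28 + 17)/23) = 1.
  m_4 = 23*1 - 17 = 6, d_4 = (818 - 6^2)/23 = 782/23 = 34, a_4 = floor((28 + 6)/34) = 1.
  m_5 = 34*1 - 6 = 28, d_5 = (818 - 28^2)/34 = 34/34 = 1, a_5 = floor((28 + 28)/1) = 56.
  m_6 = 1*56 - 28 = 28, d_6 = (818 - 28^2)/1 = 34/1 = 34: (m_6, d_6) = (m_1, d_1) = (28, 34), so from here the quotients repeat a_1, ..., a_5; the period length is 5.
So sqrt(818) = [28; (1, 1, 1, 1, 56)] with period length k = 5.
k is odd, so (p_{k-1}, q_{k-1}) only solves x^2 - 818y^2 = -1 and the fundamental solution of x^2 - 818y^2 = 1 is (p_{2k-1}, q_{2k-1}) = (p_9, q_9); compute convergents through index 9, running through the period twice.
Convergents (p_i = a_i*p_{i-1} + p_{i-2}, q_i = a_i*q_{i-1} + q_{i-2} with p_{-2}=0, p_{-1}=1, q_{-2}=1, q_{-1}=0):
  i=0: a_0=28, p_0 = 28*1 + 0 = 28, q_0 = 28*0 + 1 = 1.
  i=1: a_1=1, p_1 = 1*28 + 1 = 29, q_1 = 1*1 + 0 = 1.
  i=2: a_2=1, p_2 = 1*29 + 28 = 57, q_2 = 1*1 + 1 = 2.
  i=3: a_3=1, p_3 = 1*57 + 29 = 86, q_3 = 1*2 + 1 = 3.
  i=4: a_4=1, p_4 = 1*86 + 57 = 143, q_4 = 1*3 + 2 = 5.
  i=5: a_5=56, p_5 = 56*143 + 86 = 8094, q_5 = 56*5 + 3 = 283.
  i=6: a_6=1, p_6 = 1*8094 + 143 = 8237, q_6 = 1*283 + 5 = 288.
  i=7: a_7=1, p_7 = 1*8237 + 8094 = 16331, q_7 = 1*288 + 283 = 571.
  i=8: a_8=1, p_8 = 1*16331 + 8237 = 24568, q_8 = 1*571 + 288 = 859.
  i=9: a_9=1, p_9 = 1*24568 + 16331 = 40899, q_9 = 1*859 + 571 = 1430.
Indeed p_4^2 - 818*q_4^2 = 20449 - 20450 = -1, not +1.
Check: 40899^2 - 818*1430^2 = 1672728201 - 1672728200 = 1, so (x, y) = (40899, 1430) solves the equation, and by the theorem it is the least positive solution.

(x, y) = (40899, 1430)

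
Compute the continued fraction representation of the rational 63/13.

Run the Euclidean algorithm on 63 and 13; the successive quotients are the partial quotients a_0, a_1, ... (each step inverts the fractional part left over by the previous one):
  63 = 4*13 + 11, so a_0 = 4.
  13 = 1*11 + 2, so a_1 = 1.
  11 = 5*2 + 1, so a_2 = 5.
  2 = 2*1 + 0, so a_3 = 2.
The remainder reaches 0 after 4 divisions, so the expansion has 4 partial quotients, read off in order.

[4; 1, 5, 2]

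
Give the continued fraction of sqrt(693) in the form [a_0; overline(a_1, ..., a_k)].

Write x_i = (sqrt(693) + m_i)/d_i with (m_0, d_0) = (0, 1). a_0 = floor(sqrt(693)) = 26, since 26^2 = 676 <= 693 < 729 = 27^2.
Iterate m_{i+1} = d_i*a_i - m_i, d_{i+1} = (693 - m_{i+1}^2)/d_i, a_{i+1} = floor((a_0 + m_{i+1})/d_{i+1}):
  m_1 = 1*26 - 0 = 26, d_1 = (693 - 26^2)/1 = 17/1 = 17, a_1 = floor((26 + 26)/17) = 3.
  m_2 = 17*3 - 26 = 25, d_2 = (693 - 25^2)/17 = 68/17 = 4, a_2 = floor((26 + 25)/4) = 12.
  m_3 = 4*12 - 25 = 23, d_3 = (693 - 23^2)/4 = 164/4 = 41, a_3 = floor((26 + 23)/41) = 1.
  m_4 = 41*1 - 23 = 18, d_4 = (693 - 18^2)/41 = 369/41 = 9, a_4 = floor((26 + 18)/9) = 4.
  m_5 = 9*4 - 18 = 18, d_5 = (693 - 18^2)/9 = 369/9 = 41, a_5 = floor((26 + 18)/41) = 1.
  m_6 = 41*1 - 18 = 23, d_6 = (693 - 23^2)/41 = 164/41 = 4, a_6 = floor((26 + 23)/4) = 12.
  m_7 = 4*12 - 23 = 25, d_7 = (693 - 25^2)/4 = 68/4 = 17, a_7 = floor((26 + 25)/17) = 3.
  m_8 = 17*3 - 25 = 26, d_8 = (693 - 26^2)/17 = 17/17 = 1, a_8 = floor((26 + 26)/1) = 52.
  m_9 = 1*52 - 26 = 26, d_9 = (693 - 26^2)/1 = 17/1 = 17: (m_9, d_9) = (m_1, d_1) = (26, 17), so from here the quotients repeat a_1, ..., a_8; the period length is 8.
Hence the expansion of sqrt(693) is a_0 = 26 followed by the repeating block 3, 12, 1, 4, 1, 12, 3, 52 (period 8).

[26; overline(3, 12, 1, 4, 1, 12, 3, 52)]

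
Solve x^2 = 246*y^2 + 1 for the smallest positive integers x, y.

First expand sqrt(246) as a continued fraction. With x_i = (sqrt(246) + m_i)/d_i and (m_0, d_0) = (0, 1): a_0 = floor(sqrt(246)) = 15, since 15^2 = 225 <= 246 < 256 = 16^2.
Iterate m_{i+1} = d_i*a_i - m_i, d_{i+1} = (246 - m_{i+1}^2)/d_i, a_{i+1} = floor((a_0 + m_{i+1})/d_{i+1}):
  m_1 = 1*15 - 0 = 15, d_1 = (246 - 15^2)/1 = 21/1 = 21, a_1 = floor((15 + 15)/21) = 1.
  m_2 = 21*1 - 15 = 6, d_2 = (246 - 6^2)/21 = 210/21 = 10, a_2 = floor((15 + 6)/10) = 2.
  m_3 = 10*2 - 6 = 14, d_3 = (246 - 14^2)/10 = 50/10 = 5, a_3 = floor((15 + 14)/5) = 5.
  m_4 = 5*5 - 14 = 11, d_4 = (246 - 11^2)/5 = 125/5 = 25, a_4 = floor((15 + 11)/25) = 1.
  m_5 = 25*1 - 11 = 14, d_5 = (246 - 14^2)/25 = 50/25 = 2, a_5 = floor((15 + 14)/2) = 14.
  m_6 = 2*14 - 14 = 14, d_6 = (246 - 14^2)/2 = 50/2 = 25, a_6 = floor((15 + 14)/25) = 1.
  m_7 = 25*1 - 14 = 11, d_7 = (246 - 11^2)/25 = 125/25 = 5, a_7 = floor((15 + 11)/5) = 5.
  m_8 = 5*5 - 11 = 14, d_8 = (246 - 14^2)/5 = 50/5 = 10, a_8 = floor((15 + 14)/10) = 2.
  m_9 = 10*2 - 14 = 6, d_9 = (246 - 6^2)/10 = 210/10 = 21, a_9 = floor((15 + 6)/21) = 1.
  m_10 = 21*1 - 6 = 15, d_10 = (246 - 15^2)/21 = 21/21 = 1, a_10 = floor((15 + 15)/1) = 30.
  m_11 = 1*30 - 15 = 15, d_11 = (246 - 15^2)/1 = 21/1 = 21: (m_11, d_11) = (m_1, d_1) = (15, 21), so from here the quotients repeat a_1, ..., a_10; the period length is 10.
So sqrt(246) = [15; (1, 2, 5, 1, 14, 1, 5, 2, 1, 30)] with period length k = 10.
k is even, so the fundamental solution of x^2 - 246y^2 = 1 is (p_{k-1}, q_{k-1}) = (p_9, q_9); compute convergents through index 9.
Convergents (p_i = a_i*p_{i-1} + p_{i-2}, q_i = a_i*q_{i-1} + q_{i-2} with p_{-2}=0, p_{-1}=1, q_{-2}=1, q_{-1}=0):
  i=0: a_0=15, p_0 = 15*1 + 0 = 15, q_0 = 15*0 + 1 = 1.
  i=1: a_1=1, p_1 = 1*15 + 1 = 16, q_1 = 1*1 + 0 = 1.
  i=2: a_2=2, p_2 = 2*16 + 15 = 47, q_2 = 2*1 + 1 = 3.
  i=3: a_3=5, p_3 = 5*47 + 16 = 251, q_3 = 5*3 + 1 = 16.
  i=4: a_4=1, p_4 = 1*251 + 47 = 298, q_4 = 1*16 + 3 = 19.
  i=5: a_5=14, p_5 = 14*298 + 251 = 4423, q_5 = 14*19 + 16 = 282.
  i=6: a_6=1, p_6 = 1*4423 + 298 = 4721, q_6 = 1*282 + 19 = 301.
  i=7: a_7=5, p_7 = 5*4721 + 4423 = 28028, q_7 = 5*301 + 282 = 1787.
  i=8: a_8=2, p_8 = 2*28028 + 4721 = 60777, q_8 = 2*1787 + 301 = 3875.
  i=9: a_9=1, p_9 = 1*60777 + 28028 = 88805, q_9 = 1*3875 + 1787 = 5662.
Check: 88805^2 - 246*5662^2 = 7886328025 - 7886328024 = 1, so (x, y) = (88805, 5662) solves the equation, and by the theorem it is the least positive solution.

(x, y) = (88805, 5662)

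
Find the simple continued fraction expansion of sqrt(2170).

[46; (1, 1, 2, 1, 1, 92)]

Write x_i = (sqrt(2170) + m_i)/d_i with (m_0, d_0) = (0, 1). a_0 = floor(sqrt(2170)) = 46, since 46^2 = 2116 <= 2170 < 2209 = 47^2.
Iterate m_{i+1} = d_i*a_i - m_i, d_{i+1} = (2170 - m_{i+1}^2)/d_i, a_{i+1} = floor((a_0 + m_{i+1})/d_{i+1}):
  m_1 = 1*46 - 0 = 46, d_1 = (2170 - 46^2)/1 = 54/1 = 54, a_1 = floor((46 + 46)/54) = 1.
  m_2 = 54*1 - 46 = 8, d_2 = (2170 - 8^2)/54 = 2106/54 = 39, a_2 = floor((46 + 8)/39) = 1.
  m_3 = 39*1 - 8 = 31, d_3 = (2170 - 31^2)/39 = 1209/39 = 31, a_3 = floor((46 + 31)/31) = 2.
  m_4 = 31*2 - 31 = 31, d_4 = (2170 - 31^2)/31 = 1209/31 = 39, a_4 = floor((46 + 31)/39) = 1.
  m_5 = 39*1 - 31 = 8, d_5 = (2170 - 8^2)/39 = 2106/39 = 54, a_5 = floor((46 + 8)/54) = 1.
  m_6 = 54*1 - 8 = 46, d_6 = (2170 - 46^2)/54 = 54/54 = 1, a_6 = floor((46 + 46)/1) = 92.
  m_7 = 1*92 - 46 = 46, d_7 = (2170 - 46^2)/1 = 54/1 = 54: (m_7, d_7) = (m_1, d_1) = (46, 54), so from here the quotients repeat a_1, ..., a_6; the period length is 6.
Hence the expansion of sqrt(2170) is a_0 = 46 followed by the repeating block 1, 1, 2, 1, 1, 92 (period 6).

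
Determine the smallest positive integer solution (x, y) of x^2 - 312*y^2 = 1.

First expand sqrt(312) as a continued fraction. With x_i = (sqrt(312) + m_i)/d_i and (m_0, d_0) = (0, 1): a_0 = floor(sqrt(312)) = 17, since 17^2 = 289 <= 312 < 324 = 18^2.
Iterate m_{i+1} = d_i*a_i - m_i, d_{i+1} = (312 - m_{i+1}^2)/d_i, a_{i+1} = floor((a_0 + m_{i+1})/d_{i+1}):
  m_1 = 1*17 - 0 = 17, d_1 = (312 - 17^2)/1 = 23/1 = 23, a_1 = floor((17 + 17)/23) = 1.
  m_2 = 23*1 - 17 = 6, d_2 = (312 - 6^2)/23 = 276/23 = 12, a_2 = floor((17 + 6)/12) = 1.
  m_3 = 12*1 - 6 = 6, d_3 = (312 - 6^2)/12 = 276/12 = 23, a_3 = floor((17 + 6)/23) = 1.
  m_4 = 23*1 - 6 = 17, d_4 = (312 - 17^2)/23 = 23/23 = 1, a_4 = floor((17 + 17)/1) = 34.
  m_5 = 1*34 - 17 = 17, d_5 = (312 - 17^2)/1 = 23/1 = 23: (m_5, d_5) = (m_1, d_1) = (17, 23), so from here the quotients repeat a_1, ..., a_4; the period length is 4.
So sqrt(312) = [17; (1, 1, 1, 34)] with period length k = 4.
k is even, so the fundamental solution of x^2 - 312y^2 = 1 is (p_{k-1}, q_{k-1}) = (p_3, q_3); compute convergents through index 3.
Convergents (p_i = a_i*p_{i-1} + p_{i-2}, q_i = a_i*q_{i-1} + q_{i-2} with p_{-2}=0, p_{-1}=1, q_{-2}=1, q_{-1}=0):
  i=0: a_0=17, p_0 = 17*1 + 0 = 17, q_0 = 17*0 + 1 = 1.
  i=1: a_1=1, p_1 = 1*17 + 1 = 18, q_1 = 1*1 + 0 = 1.
  i=2: a_2=1, p_2 = 1*18 + 17 = 35, q_2 = 1*1 + 1 = 2.
  i=3: a_3=1, p_3 = 1*35 + 18 = 53, q_3 = 1*2 + 1 = 3.
Check: 53^2 - 312*3^2 = 2809 - 2808 = 1, so (x, y) = (53, 3) solves the equation, and by the theorem it is the least positive solution.

(x, y) = (53, 3)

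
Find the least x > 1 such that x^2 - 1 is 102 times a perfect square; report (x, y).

First expand sqrt(102) as a continued fraction. With x_i = (sqrt(102) + m_i)/d_i and (m_0, d_0) = (0, 1): a_0 = floor(sqrt(102)) = 10, since 10^2 = 100 <= 102 < 121 = 11^2.
Iterate m_{i+1} = d_i*a_i - m_i, d_{i+1} = (102 - m_{i+1}^2)/d_i, a_{i+1} = floor((a_0 + m_{i+1})/d_{i+1}):
  m_1 = 1*10 - 0 = 10, d_1 = (102 - 10^2)/1 = 2/1 = 2, a_1 = floor((10 + 10)/2) = 10.
  m_2 = 2*10 - 10 = 10, d_2 = (102 - 10^2)/2 = 2/2 = 1, a_2 = floor((10 + 10)/1) = 20.
  m_3 = 1*20 - 10 = 10, d_3 = (102 - 10^2)/1 = 2/1 = 2: (m_3, d_3) = (m_1, d_1) = (10, 2), so from here the quotients repeat a_1, a_2; the period length is 2.
So sqrt(102) = [10; (10, 20)] with period length k = 2.
k is even, so the fundamental solution of x^2 - 102y^2 = 1 is (p_{k-1}, q_{k-1}) = (p_1, q_1); compute convergents through index 1.
Convergents (p_i = a_i*p_{i-1} + p_{i-2}, q_i = a_i*q_{i-1} + q_{i-2} with p_{-2}=0, p_{-1}=1, q_{-2}=1, q_{-1}=0):
  i=0: a_0=10, p_0 = 10*1 + 0 = 10, q_0 = 10*0 + 1 = 1.
  i=1: a_1=10, p_1 = 10*10 + 1 = 101, q_1 = 10*1 + 0 = 10.
Check: 101^2 - 102*10^2 = 10201 - 10200 = 1, so (x, y) = (101, 10) solves the equation, and by the theorem it is the least positive solution.

(x, y) = (101, 10)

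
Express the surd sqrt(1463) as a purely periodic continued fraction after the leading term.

Write x_i = (sqrt(1463) + m_i)/d_i with (m_0, d_0) = (0, 1). a_0 = floor(sqrt(1463)) = 38, since 38^2 = 1444 <= 1463 < 1521 = 39^2.
Iterate m_{i+1} = d_i*a_i - m_i, d_{i+1} = (1463 - m_{i+1}^2)/d_i, a_{i+1} = floor((a_0 + m_{i+1})/d_{i+1}):
  m_1 = 1*38 - 0 = 38, d_1 = (1463 - 38^2)/1 = 19/1 = 19, a_1 = floor((38 + 38)/19) = 4.
  m_2 = 19*4 - 38 = 38, d_2 = (1463 - 38^2)/19 = 19/19 = 1, a_2 = floor((38 + 38)/1) = 76.
  m_3 = 1*76 - 38 = 38, d_3 = (1463 - 38^2)/1 = 19/1 = 19: (m_3, d_3) = (m_1, d_1) = (38, 19), so from here the quotients repeat a_1, a_2; the period length is 2.
Hence the expansion of sqrt(1463) is a_0 = 38 followed by the repeating block 4, 76 (period 2).

[38; (4, 76)]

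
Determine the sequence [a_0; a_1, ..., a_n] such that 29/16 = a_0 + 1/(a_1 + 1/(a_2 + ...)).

Run the Euclidean algorithm on 29 and 16; the successive quotients are the partial quotients a_0, a_1, ... (each step inverts the fractional part left over by the previous one):
  29 = 1*16 + 13, so a_0 = 1.
  16 = 1*13 + 3, so a_1 = 1.
  13 = 4*3 + 1, so a_2 = 4.
  3 = 3*1 + 0, so a_3 = 3.
The remainder reaches 0 after 4 divisions, so the expansion has 4 partial quotients, read off in order.

[1; 1, 4, 3]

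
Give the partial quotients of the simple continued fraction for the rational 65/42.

[1; 1, 1, 4, 1, 3]

Run the Euclidean algorithm on 65 and 42; the successive quotients are the partial quotients a_0, a_1, ... (each step inverts the fractional part left over by the previous one):
  65 = 1*42 + 23, so a_0 = 1.
  42 = 1*23 + 19, so a_1 = 1.
  23 = 1*19 + 4, so a_2 = 1.
  19 = 4*4 + 3, so a_3 = 4.
  4 = 1*3 + 1, so a_4 = 1.
  3 = 3*1 + 0, so a_5 = 3.
The remainder reaches 0 after 6 divisions, so the expansion has 6 partial quotients, read off in order.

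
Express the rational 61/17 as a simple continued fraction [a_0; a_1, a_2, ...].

[3; 1, 1, 2, 3]

Run the Euclidean algorithm on 61 and 17; the successive quotients are the partial quotients a_0, a_1, ... (each step inverts the fractional part left over by the previous one):
  61 = 3*17 + 10, so a_0 = 3.
  17 = 1*10 + 7, so a_1 = 1.
  10 = 1*7 + 3, so a_2 = 1.
  7 = 2*3 + 1, so a_3 = 2.
  3 = 3*1 + 0, so a_4 = 3.
The remainder reaches 0 after 5 divisions, so the expansion has 5 partial quotients, read off in order.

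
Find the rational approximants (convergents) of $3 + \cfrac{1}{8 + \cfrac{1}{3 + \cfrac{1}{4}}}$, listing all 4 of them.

Using the convergent recurrence p_i = a_i*p_{i-1} + p_{i-2}, q_i = a_i*q_{i-1} + q_{i-2} with p_{-2}=0, p_{-1}=1, q_{-2}=1, q_{-1}=0:
  i=0: a_0=3, p_0 = 3*1 + 0 = 3, q_0 = 3*0 + 1 = 1.
  i=1: a_1=8, p_1 = 8*3 + 1 = 25, q_1 = 8*1 + 0 = 8.
  i=2: a_2=3, p_2 = 3*25 + 3 = 78, q_2 = 3*8 + 1 = 25.
  i=3: a_3=4, p_3 = 4*78 + 25 = 337, q_3 = 4*25 + 8 = 108.

3/1, 25/8, 78/25, 337/108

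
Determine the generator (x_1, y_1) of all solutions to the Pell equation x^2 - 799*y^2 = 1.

(x, y) = (424, 15)

First expand sqrt(799) as a continued fraction. With x_i = (sqrt(799) + m_i)/d_i and (m_0, d_0) = (0, 1): a_0 = floor(sqrt(799)) = 28, since 28^2 = 784 <= 799 < 841 = 29^2.
Iterate m_{i+1} = d_i*a_i - m_i, d_{i+1} = (799 - m_{i+1}^2)/d_i, a_{i+1} = floor((a_0 + m_{i+1})/d_{i+1}):
  m_1 = 1*28 - 0 = 28, d_1 = (799 - 28^2)/1 = 15/1 = 15, a_1 = floor((28 + 28)/15) = 3.
  m_2 = 15*3 - 28 = 17, d_2 = (799 - 17^2)/15 = 510/15 = 34, a_2 = floor((28 + 17)/34) = 1.
  m_3 = 34*1 - 17 = 17, d_3 = (799 - 17^2)/34 = 510/34 = 15, a_3 = floor((28 + 17)/15) = 3.
  m_4 = 15*3 - 17 = 28, d_4 = (799 - 28^2)/15 = 15/15 = 1, a_4 = floor((28 + 28)/1) = 56.
  m_5 = 1*56 - 28 = 28, d_5 = (799 - 28^2)/1 = 15/1 = 15: (m_5, d_5) = (m_1, d_1) = (28, 15), so from here the quotients repeat a_1, ..., a_4; the period length is 4.
So sqrt(799) = [28; (3, 1, 3, 56)] with period length k = 4.
k is even, so the fundamental solution of x^2 - 799y^2 = 1 is (p_{k-1}, q_{k-1}) = (p_3, q_3); compute convergents through index 3.
Convergents (p_i = a_i*p_{i-1} + p_{i-2}, q_i = a_i*q_{i-1} + q_{i-2} with p_{-2}=0, p_{-1}=1, q_{-2}=1, q_{-1}=0):
  i=0: a_0=28, p_0 = 28*1 + 0 = 28, q_0 = 28*0 + 1 = 1.
  i=1: a_1=3, p_1 = 3*28 + 1 = 85, q_1 = 3*1 + 0 = 3.
  i=2: a_2=1, p_2 = 1*85 + 28 = 113, q_2 = 1*3 + 1 = 4.
  i=3: a_3=3, p_3 = 3*113 + 85 = 424, q_3 = 3*4 + 3 = 15.
Check: 424^2 - 799*15^2 = 179776 - 179775 = 1, so (x, y) = (424, 15) solves the equation, and by the theorem it is the least positive solution.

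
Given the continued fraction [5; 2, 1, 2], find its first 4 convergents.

Using the convergent recurrence p_i = a_i*p_{i-1} + p_{i-2}, q_i = a_i*q_{i-1} + q_{i-2} with p_{-2}=0, p_{-1}=1, q_{-2}=1, q_{-1}=0:
  i=0: a_0=5, p_0 = 5*1 + 0 = 5, q_0 = 5*0 + 1 = 1.
  i=1: a_1=2, p_1 = 2*5 + 1 = 11, q_1 = 2*1 + 0 = 2.
  i=2: a_2=1, p_2 = 1*11 + 5 = 16, q_2 = 1*2 + 1 = 3.
  i=3: a_3=2, p_3 = 2*16 + 11 = 43, q_3 = 2*3 + 2 = 8.

5/1, 11/2, 16/3, 43/8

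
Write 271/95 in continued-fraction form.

[2; 1, 5, 1, 3, 1, 2]

Run the Euclidean algorithm on 271 and 95; the successive quotients are the partial quotients a_0, a_1, ... (each step inverts the fractional part left over by the previous one):
  271 = 2*95 + 81, so a_0 = 2.
  95 = 1*81 + 14, so a_1 = 1.
  81 = 5*14 + 11, so a_2 = 5.
  14 = 1*11 + 3, so a_3 = 1.
  11 = 3*3 + 2, so a_4 = 3.
  3 = 1*2 + 1, so a_5 = 1.
  2 = 2*1 + 0, so a_6 = 2.
The remainder reaches 0 after 7 divisions, so the expansion has 7 partial quotients, read off in order.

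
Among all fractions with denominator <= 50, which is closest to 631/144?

Expand x = 631/144 as a continued fraction with the Euclidean algorithm:
  631 = 4*144 + 55, so a_0 = 4.
  144 = 2*55 + 34, so a_1 = 2.
  55 = 1*34 + 21, so a_2 = 1.
  34 = 1*21 + 13, so a_3 = 1.
  21 = 1*13 + 8, so a_4 = 1.
  13 = 1*8 + 5, so a_5 = 1.
  8 = 1*5 + 3, so a_6 = 1.
  5 = 1*3 + 2, so a_7 = 1.
  3 = 1*2 + 1, so a_8 = 1.
  2 = 2*1 + 0, so a_9 = 2.
so x = [4; 2, 1, 1, 1, 1, 1, 1, 1, 2].
Convergents (p_i = a_i*p_{i-1} + p_{i-2}, q_i = a_i*q_{i-1} + q_{i-2} with p_{-2}=0, p_{-1}=1, q_{-2}=1, q_{-1}=0), until the denominator exceeds 50:
  i=0: a_0=4, p_0 = 4*1 + 0 = 4, q_0 = 4*0 + 1 = 1.
  i=1: a_1=2, p_1 = 2*4 + 1 = 9, q_1 = 2*1 + 0 = 2.
  i=2: a_2=1, p_2 = 1*9 + 4 = 13, q_2 = 1*2 + 1 = 3.
  i=3: a_3=1, p_3 = 1*13 + 9 = 22, q_3 = 1*3 + 2 = 5.
  i=4: a_4=1, p_4 = 1*22 + 13 = 35, q_4 = 1*5 + 3 = 8.
  i=5: a_5=1, p_5 = 1*35 + 22 = 57, q_5 = 1*8 + 5 = 13.
  i=6: a_6=1, p_6 = 1*57 + 35 = 92, q_6 = 1*13 + 8 = 21.
  i=7: a_7=1, p_7 = 1*92 + 57 = 149, q_7 = 1*21 + 13 = 34.
  i=8: a_8=1, p_8 = 1*149 + 92 = 241, q_8 = 1*34 + 21 = 55.
q_8 = 55 > 50, so the last convergent with denominator <= 50 is p_7/q_7 = 149/34.
The closest fraction with denominator <= 50 is either p_7/q_7 or the intermediate fraction (k*p_7 + p_6)/(k*q_7 + q_6) with the largest k >= 1 whose denominator stays <= 50; these approach x as k grows, and every other convergent or intermediate fraction in range is farther away.
Largest k: floor((50 - q_6)/q_7) = floor((50 - 21)/34) = 0.
Since k = 0, no intermediate fraction beyond p_7/q_7 has denominator <= 50, so the convergent 149/34 is the closest (its error is |631*34 - 149*144|/(144*34) = 2/4896).

149/34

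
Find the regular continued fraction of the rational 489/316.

Run the Euclidean algorithm on 489 and 316; the successive quotients are the partial quotients a_0, a_1, ... (each step inverts the fractional part left over by the previous one):
  489 = 1*316 + 173, so a_0 = 1.
  316 = 1*173 + 143, so a_1 = 1.
  173 = 1*143 + 30, so a_2 = 1.
  143 = 4*30 + 23, so a_3 = 4.
  30 = 1*23 + 7, so a_4 = 1.
  23 = 3*7 + 2, so a_5 = 3.
  7 = 3*2 + 1, so a_6 = 3.
  2 = 2*1 + 0, so a_7 = 2.
The remainder reaches 0 after 8 divisions, so the expansion has 8 partial quotients, read off in order.

[1; 1, 1, 4, 1, 3, 3, 2]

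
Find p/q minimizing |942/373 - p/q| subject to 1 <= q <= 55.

101/40

Expand x = 942/373 as a continued fraction with the Euclidean algorithm:
  942 = 2*373 + 196, so a_0 = 2.
  373 = 1*196 + 177, so a_1 = 1.
  196 = 1*177 + 19, so a_2 = 1.
  177 = 9*19 + 6, so a_3 = 9.
  19 = 3*6 + 1, so a_4 = 3.
  6 = 6*1 + 0, so a_5 = 6.
so x = [2; 1, 1, 9, 3, 6].
Convergents (p_i = a_i*p_{i-1} + p_{i-2}, q_i = a_i*q_{i-1} + q_{i-2} with p_{-2}=0, p_{-1}=1, q_{-2}=1, q_{-1}=0), until the denominator exceeds 55:
  i=0: a_0=2, p_0 = 2*1 + 0 = 2, q_0 = 2*0 + 1 = 1.
  i=1: a_1=1, p_1 = 1*2 + 1 = 3, q_1 = 1*1 + 0 = 1.
  i=2: a_2=1, p_2 = 1*3 + 2 = 5, q_2 = 1*1 + 1 = 2.
  i=3: a_3=9, p_3 = 9*5 + 3 = 48, q_3 = 9*2 + 1 = 19.
  i=4: a_4=3, p_4 = 3*48 + 5 = 149, q_4 = 3*19 + 2 = 59.
q_4 = 59 > 55, so the last convergent with denominator <= 55 is p_3/q_3 = 48/19.
The closest fraction with denominator <= 55 is either p_3/q_3 or the intermediate fraction (k*p_3 + p_2)/(k*q_3 + q_2) with the largest k >= 1 whose denominator stays <= 55; these approach x as k grows, and every other convergent or intermediate fraction in range is farther away.
Largest k: floor((55 - q_2)/q_3) = floor((55 - 2)/19) = 2.
That gives (2*48 + 5)/(2*19 + 2) = 101/40.
Compare the errors: |x - 48/19| = |942*19 - 48*373|/(373*19) = 6/7087, and |x - 101/40| = |942*40 - 101*373|/(373*40) = 7/14920.
Cross-multiplying, 7*7087 = 49609 < 89520 = 6*14920, so 7/14920 is smaller: the intermediate fraction 101/40 is closer to x than 48/19.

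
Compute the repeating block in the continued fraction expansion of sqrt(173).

Write x_i = (sqrt(173) + m_i)/d_i with (m_0, d_0) = (0, 1). a_0 = floor(sqrt(173)) = 13, since 13^2 = 169 <= 173 < 196 = 14^2.
Iterate m_{i+1} = d_i*a_i - m_i, d_{i+1} = (173 - m_{i+1}^2)/d_i, a_{i+1} = floor((a_0 + m_{i+1})/d_{i+1}):
  m_1 = 1*13 - 0 = 13, d_1 = (173 - 13^2)/1 = 4/1 = 4, a_1 = floor((13 + 13)/4) = 6.
  m_2 = 4*6 - 13 = 11, d_2 = (173 - 11^2)/4 = 52/4 = 13, a_2 = floor((13 + 11)/13) = 1.
  m_3 = 13*1 - 11 = 2, d_3 = (173 - 2^2)/13 = 169/13 = 13, a_3 = floor((13 + 2)/13) = 1.
  m_4 = 13*1 - 2 = 11, d_4 = (173 - 11^2)/13 = 52/13 = 4, a_4 = floor((13 + 11)/4) = 6.
  m_5 = 4*6 - 11 = 13, d_5 = (173 - 13^2)/4 = 4/4 = 1, a_5 = floor((13 + 13)/1) = 26.
  m_6 = 1*26 - 13 = 13, d_6 = (173 - 13^2)/1 = 4/1 = 4: (m_6, d_6) = (m_1, d_1) = (13, 4), so from here the quotients repeat a_1, ..., a_5; the period length is 5.
Hence the expansion of sqrt(173) is a_0 = 13 followed by the repeating block 6, 1, 1, 6, 26 (period 5).

[13; (6, 1, 1, 6, 26)]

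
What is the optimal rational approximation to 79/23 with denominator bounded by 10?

24/7

Expand x = 79/23 as a continued fraction with the Euclidean algorithm:
  79 = 3*23 + 10, so a_0 = 3.
  23 = 2*10 + 3, so a_1 = 2.
  10 = 3*3 + 1, so a_2 = 3.
  3 = 3*1 + 0, so a_3 = 3.
so x = [3; 2, 3, 3].
Convergents (p_i = a_i*p_{i-1} + p_{i-2}, q_i = a_i*q_{i-1} + q_{i-2} with p_{-2}=0, p_{-1}=1, q_{-2}=1, q_{-1}=0), until the denominator exceeds 10:
  i=0: a_0=3, p_0 = 3*1 + 0 = 3, q_0 = 3*0 + 1 = 1.
  i=1: a_1=2, p_1 = 2*3 + 1 = 7, q_1 = 2*1 + 0 = 2.
  i=2: a_2=3, p_2 = 3*7 + 3 = 24, q_2 = 3*2 + 1 = 7.
  i=3: a_3=3, p_3 = 3*24 + 7 = 79, q_3 = 3*7 + 2 = 23.
q_3 = 23 > 10, so the last convergent with denominator <= 10 is p_2/q_2 = 24/7.
The closest fraction with denominator <= 10 is either p_2/q_2 or the intermediate fraction (k*p_2 + p_1)/(k*q_2 + q_1) with the largest k >= 1 whose denominator stays <= 10; these approach x as k grows, and every other convergent or intermediate fraction in range is farther away.
Largest k: floor((10 - q_1)/q_2) = floor((10 - 2)/7) = 1.
That gives (1*24 + 7)/(1*7 + 2) = 31/9.
Compare the errors: |x - 24/7| = |79*7 - 24*23|/(23*7) = 1/161, and |x - 31/9| = |79*9 - 31*23|/(23*9) = 2/207.
Cross-multiplying, 1*207 = 207 < 322 = 2*161, so 1/161 is smaller: the convergent 24/7 is closer to x than 31/9.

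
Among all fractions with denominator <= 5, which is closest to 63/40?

8/5

Expand x = 63/40 as a continued fraction with the Euclidean algorithm:
  63 = 1*40 + 23, so a_0 = 1.
  40 = 1*23 + 17, so a_1 = 1.
  23 = 1*17 + 6, so a_2 = 1.
  17 = 2*6 + 5, so a_3 = 2.
  6 = 1*5 + 1, so a_4 = 1.
  5 = 5*1 + 0, so a_5 = 5.
so x = [1; 1, 1, 2, 1, 5].
Convergents (p_i = a_i*p_{i-1} + p_{i-2}, q_i = a_i*q_{i-1} + q_{i-2} with p_{-2}=0, p_{-1}=1, q_{-2}=1, q_{-1}=0), until the denominator exceeds 5:
  i=0: a_0=1, p_0 = 1*1 + 0 = 1, q_0 = 1*0 + 1 = 1.
  i=1: a_1=1, p_1 = 1*1 + 1 = 2, q_1 = 1*1 + 0 = 1.
  i=2: a_2=1, p_2 = 1*2 + 1 = 3, q_2 = 1*1 + 1 = 2.
  i=3: a_3=2, p_3 = 2*3 + 2 = 8, q_3 = 2*2 + 1 = 5.
  i=4: a_4=1, p_4 = 1*8 + 3 = 11, q_4 = 1*5 + 2 = 7.
q_4 = 7 > 5, so the last convergent with denominator <= 5 is p_3/q_3 = 8/5.
The closest fraction with denominator <= 5 is either p_3/q_3 or the intermediate fraction (k*p_3 + p_2)/(k*q_3 + q_2) with the largest k >= 1 whose denominator stays <= 5; these approach x as k grows, and every other convergent or intermediate fraction in range is farther away.
Largest k: floor((5 - q_2)/q_3) = floor((5 - 2)/5) = 0.
Since k = 0, no intermediate fraction beyond p_3/q_3 has denominator <= 5, so the convergent 8/5 is the closest (its error is |63*5 - 8*40|/(40*5) = 5/200).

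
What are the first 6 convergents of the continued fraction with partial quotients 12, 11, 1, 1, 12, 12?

Using the convergent recurrence p_i = a_i*p_{i-1} + p_{i-2}, q_i = a_i*q_{i-1} + q_{i-2} with p_{-2}=0, p_{-1}=1, q_{-2}=1, q_{-1}=0:
  i=0: a_0=12, p_0 = 12*1 + 0 = 12, q_0 = 12*0 + 1 = 1.
  i=1: a_1=11, p_1 = 11*12 + 1 = 133, q_1 = 11*1 + 0 = 11.
  i=2: a_2=1, p_2 = 1*133 + 12 = 145, q_2 = 1*11 + 1 = 12.
  i=3: a_3=1, p_3 = 1*145 + 133 = 278, q_3 = 1*12 + 11 = 23.
  i=4: a_4=12, p_4 = 12*278 + 145 = 3481, q_4 = 12*23 + 12 = 288.
  i=5: a_5=12, p_5 = 12*3481 + 278 = 42050, q_5 = 12*288 + 23 = 3479.

12/1, 133/11, 145/12, 278/23, 3481/288, 42050/3479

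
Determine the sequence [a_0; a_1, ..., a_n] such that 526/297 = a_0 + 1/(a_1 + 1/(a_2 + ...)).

[1; 1, 3, 2, 1, 2, 1, 1, 3]

Run the Euclidean algorithm on 526 and 297; the successive quotients are the partial quotients a_0, a_1, ... (each step inverts the fractional part left over by the previous one):
  526 = 1*297 + 229, so a_0 = 1.
  297 = 1*229 + 68, so a_1 = 1.
  229 = 3*68 + 25, so a_2 = 3.
  68 = 2*25 + 18, so a_3 = 2.
  25 = 1*18 + 7, so a_4 = 1.
  18 = 2*7 + 4, so a_5 = 2.
  7 = 1*4 + 3, so a_6 = 1.
  4 = 1*3 + 1, so a_7 = 1.
  3 = 3*1 + 0, so a_8 = 3.
The remainder reaches 0 after 9 divisions, so the expansion has 9 partial quotients, read off in order.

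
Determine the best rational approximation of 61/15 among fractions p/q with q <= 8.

33/8

Expand x = 61/15 as a continued fraction with the Euclidean algorithm:
  61 = 4*15 + 1, so a_0 = 4.
  15 = 15*1 + 0, so a_1 = 15.
so x = [4; 15].
Convergents (p_i = a_i*p_{i-1} + p_{i-2}, q_i = a_i*q_{i-1} + q_{i-2} with p_{-2}=0, p_{-1}=1, q_{-2}=1, q_{-1}=0), until the denominator exceeds 8:
  i=0: a_0=4, p_0 = 4*1 + 0 = 4, q_0 = 4*0 + 1 = 1.
  i=1: a_1=15, p_1 = 15*4 + 1 = 61, q_1 = 15*1 + 0 = 15.
q_1 = 15 > 8, so the last convergent with denominator <= 8 is p_0/q_0 = 4/1.
The closest fraction with denominator <= 8 is either p_0/q_0 or the intermediate fraction (k*p_0 + p_{-1})/(k*q_0 + q_{-1}) with the largest k >= 1 whose denominator stays <= 8; these approach x as k grows, and every other convergent or intermediate fraction in range is farther away.
Largest k: floor((8 - q_{-1})/q_0) = floor((8 - 0)/1) = 8 (using the seeds p_{-1} = 1, q_{-1} = 0).
That gives (8*4 + 1)/(8*1 + 0) = 33/8.
Compare the errors: |x - 4/1| = |61*1 - 4*15|/(15*1) = 1/15, and |x - 33/8| = |61*8 - 33*15|/(15*8) = 7/120.
Cross-multiplying, 7*15 = 105 < 120 = 1*120, so 7/120 is smaller: the intermediate fraction 33/8 is closer to x than 4/1.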